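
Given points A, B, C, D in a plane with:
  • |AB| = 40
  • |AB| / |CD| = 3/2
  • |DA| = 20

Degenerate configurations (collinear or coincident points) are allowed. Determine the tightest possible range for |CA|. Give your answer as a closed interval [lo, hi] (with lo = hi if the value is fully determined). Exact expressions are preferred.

|CA| ∈ [20/3, 140/3]  (≈ [6.6667, 46.6667])

|AB| ∈ {40}
|AD| ∈ {20}
|CD| ∈ {80/3}
|BD| ∈ [20, 60]
|AC| ∈ [20/3, 140/3]
|BC| ∈ [0, 260/3]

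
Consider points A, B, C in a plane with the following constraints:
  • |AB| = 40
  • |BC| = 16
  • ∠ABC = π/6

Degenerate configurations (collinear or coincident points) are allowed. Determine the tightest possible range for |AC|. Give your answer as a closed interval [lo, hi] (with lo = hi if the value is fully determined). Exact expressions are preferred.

|AB| ∈ {40}
|BC| ∈ {16}
|AC| ∈ {8·√(29 - 10·√(3))}

|AC| = 8·√(29 - 10·√(3))  (≈ 27.3402)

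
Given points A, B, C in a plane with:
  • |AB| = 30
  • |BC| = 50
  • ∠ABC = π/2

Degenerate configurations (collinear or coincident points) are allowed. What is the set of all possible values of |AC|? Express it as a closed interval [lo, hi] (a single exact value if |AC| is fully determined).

|AC| = 10·√(34)  (≈ 58.3095)

|AB| ∈ {30}
|BC| ∈ {50}
|AC| ∈ {10·√(34)}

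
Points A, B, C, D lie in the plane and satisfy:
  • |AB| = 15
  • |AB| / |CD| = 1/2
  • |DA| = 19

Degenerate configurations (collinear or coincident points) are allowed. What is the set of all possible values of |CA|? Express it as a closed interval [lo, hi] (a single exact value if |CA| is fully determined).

|AB| ∈ {15}
|AD| ∈ {19}
|CD| ∈ {30}
|BD| ∈ [4, 34]
|AC| ∈ [11, 49]
|BC| ∈ [0, 64]

|CA| ∈ [11, 49]  (≈ [11.0000, 49.0000])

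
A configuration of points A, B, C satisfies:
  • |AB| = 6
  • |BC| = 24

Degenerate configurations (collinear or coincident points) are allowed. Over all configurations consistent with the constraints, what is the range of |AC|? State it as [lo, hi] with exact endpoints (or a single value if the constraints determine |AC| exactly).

|AC| ∈ [18, 30]  (≈ [18.0000, 30.0000])

|AB| ∈ {6}
|BC| ∈ {24}
|AC| ∈ [18, 30]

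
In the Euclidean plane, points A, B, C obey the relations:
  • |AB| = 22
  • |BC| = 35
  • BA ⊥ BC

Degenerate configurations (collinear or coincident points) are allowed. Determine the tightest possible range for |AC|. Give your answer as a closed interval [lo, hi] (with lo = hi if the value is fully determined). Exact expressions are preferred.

|AC| = √(1709)  (≈ 41.3401)

|AB| ∈ {22}
|BC| ∈ {35}
|AC| ∈ {√(1709)}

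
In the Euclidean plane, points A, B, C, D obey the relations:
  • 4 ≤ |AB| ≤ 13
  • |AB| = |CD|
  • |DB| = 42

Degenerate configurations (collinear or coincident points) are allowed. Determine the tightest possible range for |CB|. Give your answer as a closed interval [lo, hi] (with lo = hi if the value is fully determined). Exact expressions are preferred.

|AB| ∈ [4, 13]
|BD| ∈ {42}
|CD| ∈ [4, 13]
|AD| ∈ [29, 55]
|BC| ∈ [29, 55]
|AC| ∈ [16, 68]

|CB| ∈ [29, 55]  (≈ [29.0000, 55.0000])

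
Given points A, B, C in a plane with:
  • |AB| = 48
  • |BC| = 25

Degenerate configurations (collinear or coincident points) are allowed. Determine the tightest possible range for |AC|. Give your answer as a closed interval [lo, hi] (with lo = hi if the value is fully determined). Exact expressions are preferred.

|AC| ∈ [23, 73]  (≈ [23.0000, 73.0000])

|AB| ∈ {48}
|BC| ∈ {25}
|AC| ∈ [23, 73]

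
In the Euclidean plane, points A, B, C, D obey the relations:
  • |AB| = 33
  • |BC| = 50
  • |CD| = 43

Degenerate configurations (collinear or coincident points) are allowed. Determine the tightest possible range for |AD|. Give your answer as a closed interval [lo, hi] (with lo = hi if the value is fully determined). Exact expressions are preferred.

|AB| ∈ {33}
|BC| ∈ {50}
|CD| ∈ {43}
|AC| ∈ [17, 83]
|BD| ∈ [7, 93]
|AD| ∈ [0, 126]

|AD| ∈ [0, 126]  (≈ [0.0000, 126.0000])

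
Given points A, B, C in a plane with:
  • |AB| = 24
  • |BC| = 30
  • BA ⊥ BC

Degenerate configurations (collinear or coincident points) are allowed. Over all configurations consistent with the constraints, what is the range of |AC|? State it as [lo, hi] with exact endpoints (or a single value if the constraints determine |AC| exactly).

|AC| = 6·√(41)  (≈ 38.4187)

|AB| ∈ {24}
|BC| ∈ {30}
|AC| ∈ {6·√(41)}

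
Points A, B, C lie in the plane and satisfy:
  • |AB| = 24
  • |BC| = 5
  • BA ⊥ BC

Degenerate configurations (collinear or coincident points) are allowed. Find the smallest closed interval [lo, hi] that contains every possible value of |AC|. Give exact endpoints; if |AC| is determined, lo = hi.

|AB| ∈ {24}
|BC| ∈ {5}
|AC| ∈ {√(601)}

|AC| = √(601)  (≈ 24.5153)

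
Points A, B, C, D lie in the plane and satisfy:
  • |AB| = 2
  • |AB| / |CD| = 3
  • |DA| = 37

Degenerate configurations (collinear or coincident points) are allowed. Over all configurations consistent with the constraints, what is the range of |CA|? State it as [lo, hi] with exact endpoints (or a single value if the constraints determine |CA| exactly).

|AB| ∈ {2}
|AD| ∈ {37}
|CD| ∈ {2/3}
|BD| ∈ [35, 39]
|AC| ∈ [109/3, 113/3]
|BC| ∈ [103/3, 119/3]

|CA| ∈ [109/3, 113/3]  (≈ [36.3333, 37.6667])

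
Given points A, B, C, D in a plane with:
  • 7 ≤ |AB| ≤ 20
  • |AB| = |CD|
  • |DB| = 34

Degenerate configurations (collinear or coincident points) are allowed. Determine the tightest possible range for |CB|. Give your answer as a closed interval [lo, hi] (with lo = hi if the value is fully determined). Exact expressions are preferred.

|CB| ∈ [14, 54]  (≈ [14.0000, 54.0000])

|AB| ∈ [7, 20]
|BD| ∈ {34}
|CD| ∈ [7, 20]
|AD| ∈ [14, 54]
|BC| ∈ [14, 54]
|AC| ∈ [0, 74]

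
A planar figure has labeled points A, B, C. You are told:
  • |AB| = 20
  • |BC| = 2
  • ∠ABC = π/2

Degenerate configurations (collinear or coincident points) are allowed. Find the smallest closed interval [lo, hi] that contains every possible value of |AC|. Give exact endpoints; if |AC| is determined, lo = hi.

|AC| = 2·√(101)  (≈ 20.0998)

|AB| ∈ {20}
|BC| ∈ {2}
|AC| ∈ {2·√(101)}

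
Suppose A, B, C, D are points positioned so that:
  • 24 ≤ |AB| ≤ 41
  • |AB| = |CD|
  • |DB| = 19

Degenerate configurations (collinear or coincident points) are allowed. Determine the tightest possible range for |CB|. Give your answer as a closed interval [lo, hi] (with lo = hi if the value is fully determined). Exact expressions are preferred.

|AB| ∈ [24, 41]
|BD| ∈ {19}
|CD| ∈ [24, 41]
|AD| ∈ [5, 60]
|BC| ∈ [5, 60]
|AC| ∈ [0, 101]

|CB| ∈ [5, 60]  (≈ [5.0000, 60.0000])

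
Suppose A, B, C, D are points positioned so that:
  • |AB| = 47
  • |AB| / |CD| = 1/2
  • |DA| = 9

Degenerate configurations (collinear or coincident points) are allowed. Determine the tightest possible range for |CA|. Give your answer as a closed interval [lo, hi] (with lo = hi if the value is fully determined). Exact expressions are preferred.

|CA| ∈ [85, 103]  (≈ [85.0000, 103.0000])

|AB| ∈ {47}
|AD| ∈ {9}
|CD| ∈ {94}
|BD| ∈ [38, 56]
|AC| ∈ [85, 103]
|BC| ∈ [38, 150]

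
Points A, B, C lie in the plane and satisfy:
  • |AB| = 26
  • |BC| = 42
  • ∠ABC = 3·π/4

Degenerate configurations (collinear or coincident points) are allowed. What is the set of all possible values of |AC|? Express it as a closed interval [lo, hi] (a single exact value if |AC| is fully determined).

|AB| ∈ {26}
|BC| ∈ {42}
|AC| ∈ {2·√(273·√(2) + 610)}

|AC| = 2·√(273·√(2) + 610)  (≈ 63.1215)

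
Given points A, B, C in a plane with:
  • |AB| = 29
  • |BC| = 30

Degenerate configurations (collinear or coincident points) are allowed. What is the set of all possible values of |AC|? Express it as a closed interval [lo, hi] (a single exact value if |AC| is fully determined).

|AB| ∈ {29}
|BC| ∈ {30}
|AC| ∈ [1, 59]

|AC| ∈ [1, 59]  (≈ [1.0000, 59.0000])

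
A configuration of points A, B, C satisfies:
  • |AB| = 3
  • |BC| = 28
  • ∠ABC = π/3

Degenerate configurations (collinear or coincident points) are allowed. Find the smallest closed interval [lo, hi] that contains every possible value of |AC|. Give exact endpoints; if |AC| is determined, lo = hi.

|AC| = √(709)  (≈ 26.6271)

|AB| ∈ {3}
|BC| ∈ {28}
|AC| ∈ {√(709)}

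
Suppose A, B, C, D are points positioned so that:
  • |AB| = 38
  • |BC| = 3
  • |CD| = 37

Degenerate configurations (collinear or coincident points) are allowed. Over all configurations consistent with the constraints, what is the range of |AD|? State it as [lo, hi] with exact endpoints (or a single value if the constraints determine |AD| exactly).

|AD| ∈ [0, 78]  (≈ [0.0000, 78.0000])

|AB| ∈ {38}
|BC| ∈ {3}
|CD| ∈ {37}
|AC| ∈ [35, 41]
|BD| ∈ [34, 40]
|AD| ∈ [0, 78]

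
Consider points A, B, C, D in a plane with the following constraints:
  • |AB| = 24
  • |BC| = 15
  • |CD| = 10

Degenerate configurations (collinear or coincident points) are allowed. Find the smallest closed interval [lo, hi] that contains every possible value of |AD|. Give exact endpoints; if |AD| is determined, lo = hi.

|AB| ∈ {24}
|BC| ∈ {15}
|CD| ∈ {10}
|AC| ∈ [9, 39]
|BD| ∈ [5, 25]
|AD| ∈ [0, 49]

|AD| ∈ [0, 49]  (≈ [0.0000, 49.0000])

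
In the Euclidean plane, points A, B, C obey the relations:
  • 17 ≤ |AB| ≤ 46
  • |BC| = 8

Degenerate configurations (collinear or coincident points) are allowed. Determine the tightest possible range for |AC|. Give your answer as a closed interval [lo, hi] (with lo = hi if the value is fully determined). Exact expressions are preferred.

|AC| ∈ [9, 54]  (≈ [9.0000, 54.0000])

|AB| ∈ [17, 46]
|BC| ∈ {8}
|AC| ∈ [9, 54]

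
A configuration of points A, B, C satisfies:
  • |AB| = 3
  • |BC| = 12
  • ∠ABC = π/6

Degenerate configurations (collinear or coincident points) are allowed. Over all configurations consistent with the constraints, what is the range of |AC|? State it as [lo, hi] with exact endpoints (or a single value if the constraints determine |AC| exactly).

|AC| = 3·√(17 - 4·√(3))  (≈ 9.5208)

|AB| ∈ {3}
|BC| ∈ {12}
|AC| ∈ {3·√(17 - 4·√(3))}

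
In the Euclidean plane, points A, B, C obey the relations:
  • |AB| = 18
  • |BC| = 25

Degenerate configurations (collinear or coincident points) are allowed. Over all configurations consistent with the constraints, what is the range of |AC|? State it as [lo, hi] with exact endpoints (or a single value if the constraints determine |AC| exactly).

|AC| ∈ [7, 43]  (≈ [7.0000, 43.0000])

|AB| ∈ {18}
|BC| ∈ {25}
|AC| ∈ [7, 43]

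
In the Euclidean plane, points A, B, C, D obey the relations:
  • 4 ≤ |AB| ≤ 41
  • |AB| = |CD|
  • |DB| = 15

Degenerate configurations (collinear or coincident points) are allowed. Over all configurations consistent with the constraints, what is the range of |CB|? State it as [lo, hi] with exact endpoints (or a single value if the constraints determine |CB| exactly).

|CB| ∈ [0, 56]  (≈ [0.0000, 56.0000])

|AB| ∈ [4, 41]
|BD| ∈ {15}
|CD| ∈ [4, 41]
|AD| ∈ [0, 56]
|BC| ∈ [0, 56]
|AC| ∈ [0, 97]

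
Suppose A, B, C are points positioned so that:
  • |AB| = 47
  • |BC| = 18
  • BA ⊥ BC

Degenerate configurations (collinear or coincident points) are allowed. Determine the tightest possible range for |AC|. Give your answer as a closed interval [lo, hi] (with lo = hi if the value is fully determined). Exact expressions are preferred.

|AB| ∈ {47}
|BC| ∈ {18}
|AC| ∈ {√(2533)}

|AC| = √(2533)  (≈ 50.3289)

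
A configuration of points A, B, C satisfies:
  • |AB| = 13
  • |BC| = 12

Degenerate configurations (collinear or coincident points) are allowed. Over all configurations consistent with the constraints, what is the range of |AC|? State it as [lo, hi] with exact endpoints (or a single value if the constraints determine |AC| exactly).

|AB| ∈ {13}
|BC| ∈ {12}
|AC| ∈ [1, 25]

|AC| ∈ [1, 25]  (≈ [1.0000, 25.0000])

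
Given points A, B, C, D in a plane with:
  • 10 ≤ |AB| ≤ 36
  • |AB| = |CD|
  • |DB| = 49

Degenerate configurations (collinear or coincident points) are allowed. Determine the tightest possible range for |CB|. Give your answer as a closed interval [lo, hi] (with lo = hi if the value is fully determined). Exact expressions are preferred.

|AB| ∈ [10, 36]
|BD| ∈ {49}
|CD| ∈ [10, 36]
|AD| ∈ [13, 85]
|BC| ∈ [13, 85]
|AC| ∈ [0, 121]

|CB| ∈ [13, 85]  (≈ [13.0000, 85.0000])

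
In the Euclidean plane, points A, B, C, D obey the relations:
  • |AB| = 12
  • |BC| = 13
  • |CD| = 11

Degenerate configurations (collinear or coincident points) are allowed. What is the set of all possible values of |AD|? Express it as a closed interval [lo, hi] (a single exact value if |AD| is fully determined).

|AB| ∈ {12}
|BC| ∈ {13}
|CD| ∈ {11}
|AC| ∈ [1, 25]
|BD| ∈ [2, 24]
|AD| ∈ [0, 36]

|AD| ∈ [0, 36]  (≈ [0.0000, 36.0000])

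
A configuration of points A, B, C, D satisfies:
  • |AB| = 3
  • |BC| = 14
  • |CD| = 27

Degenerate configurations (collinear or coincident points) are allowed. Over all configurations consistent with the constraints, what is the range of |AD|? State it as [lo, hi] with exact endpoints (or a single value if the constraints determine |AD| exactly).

|AD| ∈ [10, 44]  (≈ [10.0000, 44.0000])

|AB| ∈ {3}
|BC| ∈ {14}
|CD| ∈ {27}
|AC| ∈ [11, 17]
|BD| ∈ [13, 41]
|AD| ∈ [10, 44]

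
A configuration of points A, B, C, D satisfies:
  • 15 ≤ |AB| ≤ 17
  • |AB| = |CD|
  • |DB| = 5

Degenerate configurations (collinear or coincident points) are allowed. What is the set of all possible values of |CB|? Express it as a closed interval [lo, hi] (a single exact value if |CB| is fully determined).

|CB| ∈ [10, 22]  (≈ [10.0000, 22.0000])

|AB| ∈ [15, 17]
|BD| ∈ {5}
|CD| ∈ [15, 17]
|AD| ∈ [10, 22]
|BC| ∈ [10, 22]
|AC| ∈ [0, 39]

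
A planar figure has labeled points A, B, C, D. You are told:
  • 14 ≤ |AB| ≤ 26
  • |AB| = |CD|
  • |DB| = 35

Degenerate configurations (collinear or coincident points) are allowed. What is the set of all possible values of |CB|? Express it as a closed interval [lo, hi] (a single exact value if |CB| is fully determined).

|CB| ∈ [9, 61]  (≈ [9.0000, 61.0000])

|AB| ∈ [14, 26]
|BD| ∈ {35}
|CD| ∈ [14, 26]
|AD| ∈ [9, 61]
|BC| ∈ [9, 61]
|AC| ∈ [0, 87]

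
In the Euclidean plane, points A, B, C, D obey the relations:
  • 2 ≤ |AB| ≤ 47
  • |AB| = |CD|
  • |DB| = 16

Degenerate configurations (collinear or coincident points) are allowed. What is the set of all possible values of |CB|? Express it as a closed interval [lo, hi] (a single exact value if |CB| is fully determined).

|AB| ∈ [2, 47]
|BD| ∈ {16}
|CD| ∈ [2, 47]
|AD| ∈ [0, 63]
|BC| ∈ [0, 63]
|AC| ∈ [0, 110]

|CB| ∈ [0, 63]  (≈ [0.0000, 63.0000])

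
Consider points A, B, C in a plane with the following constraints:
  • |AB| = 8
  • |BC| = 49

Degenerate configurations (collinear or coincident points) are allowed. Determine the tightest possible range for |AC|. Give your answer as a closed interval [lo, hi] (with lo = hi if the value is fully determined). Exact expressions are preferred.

|AB| ∈ {8}
|BC| ∈ {49}
|AC| ∈ [41, 57]

|AC| ∈ [41, 57]  (≈ [41.0000, 57.0000])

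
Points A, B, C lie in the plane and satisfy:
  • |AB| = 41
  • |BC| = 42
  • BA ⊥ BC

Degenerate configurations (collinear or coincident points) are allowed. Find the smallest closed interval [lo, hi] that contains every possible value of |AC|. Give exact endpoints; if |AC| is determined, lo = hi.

|AB| ∈ {41}
|BC| ∈ {42}
|AC| ∈ {√(3445)}

|AC| = √(3445)  (≈ 58.6941)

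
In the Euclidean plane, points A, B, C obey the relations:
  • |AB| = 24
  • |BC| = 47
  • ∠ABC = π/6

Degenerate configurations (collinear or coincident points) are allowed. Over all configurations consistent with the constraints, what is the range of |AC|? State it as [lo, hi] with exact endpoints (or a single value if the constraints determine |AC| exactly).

|AB| ∈ {24}
|BC| ∈ {47}
|AC| ∈ {√(2785 - 1128·√(3))}

|AC| = √(2785 - 1128·√(3))  (≈ 28.8313)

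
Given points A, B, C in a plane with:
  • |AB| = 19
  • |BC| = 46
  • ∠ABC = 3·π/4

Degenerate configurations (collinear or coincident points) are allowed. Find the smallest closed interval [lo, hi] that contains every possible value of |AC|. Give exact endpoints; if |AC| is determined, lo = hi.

|AC| = √(874·√(2) + 2477)  (≈ 60.9346)

|AB| ∈ {19}
|BC| ∈ {46}
|AC| ∈ {√(874·√(2) + 2477)}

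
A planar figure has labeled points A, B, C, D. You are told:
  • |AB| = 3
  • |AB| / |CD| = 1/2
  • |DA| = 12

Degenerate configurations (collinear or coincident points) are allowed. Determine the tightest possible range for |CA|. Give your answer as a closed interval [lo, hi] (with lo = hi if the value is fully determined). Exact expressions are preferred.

|AB| ∈ {3}
|AD| ∈ {12}
|CD| ∈ {6}
|BD| ∈ [9, 15]
|AC| ∈ [6, 18]
|BC| ∈ [3, 21]

|CA| ∈ [6, 18]  (≈ [6.0000, 18.0000])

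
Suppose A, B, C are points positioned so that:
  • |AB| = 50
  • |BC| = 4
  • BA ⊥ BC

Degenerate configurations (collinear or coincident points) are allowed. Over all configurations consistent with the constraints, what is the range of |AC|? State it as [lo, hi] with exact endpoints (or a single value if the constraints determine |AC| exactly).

|AB| ∈ {50}
|BC| ∈ {4}
|AC| ∈ {2·√(629)}

|AC| = 2·√(629)  (≈ 50.1597)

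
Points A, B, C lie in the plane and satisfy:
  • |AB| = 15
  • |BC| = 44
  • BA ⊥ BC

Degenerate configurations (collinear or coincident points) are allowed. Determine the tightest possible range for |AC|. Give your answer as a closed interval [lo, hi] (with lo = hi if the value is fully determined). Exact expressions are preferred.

|AC| = √(2161)  (≈ 46.4866)

|AB| ∈ {15}
|BC| ∈ {44}
|AC| ∈ {√(2161)}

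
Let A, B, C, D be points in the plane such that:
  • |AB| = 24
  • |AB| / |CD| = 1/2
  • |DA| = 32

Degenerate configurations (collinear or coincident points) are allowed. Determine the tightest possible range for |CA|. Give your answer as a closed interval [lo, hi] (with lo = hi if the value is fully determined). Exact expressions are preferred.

|AB| ∈ {24}
|AD| ∈ {32}
|CD| ∈ {48}
|BD| ∈ [8, 56]
|AC| ∈ [16, 80]
|BC| ∈ [0, 104]

|CA| ∈ [16, 80]  (≈ [16.0000, 80.0000])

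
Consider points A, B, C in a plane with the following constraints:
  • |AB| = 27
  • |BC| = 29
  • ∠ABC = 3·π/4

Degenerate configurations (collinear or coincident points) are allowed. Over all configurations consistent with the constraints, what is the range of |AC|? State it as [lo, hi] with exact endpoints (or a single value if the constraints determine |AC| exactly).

|AC| = √(783·√(2) + 1570)  (≈ 51.7429)

|AB| ∈ {27}
|BC| ∈ {29}
|AC| ∈ {√(783·√(2) + 1570)}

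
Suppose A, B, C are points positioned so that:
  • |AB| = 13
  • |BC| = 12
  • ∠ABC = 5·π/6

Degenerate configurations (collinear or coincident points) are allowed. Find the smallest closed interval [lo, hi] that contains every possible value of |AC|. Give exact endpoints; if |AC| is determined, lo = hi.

|AC| = √(156·√(3) + 313)  (≈ 24.1495)

|AB| ∈ {13}
|BC| ∈ {12}
|AC| ∈ {√(156·√(3) + 313)}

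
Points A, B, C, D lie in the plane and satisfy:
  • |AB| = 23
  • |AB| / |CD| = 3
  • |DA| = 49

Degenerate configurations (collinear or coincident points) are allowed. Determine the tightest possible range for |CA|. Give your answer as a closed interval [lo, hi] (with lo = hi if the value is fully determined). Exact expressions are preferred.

|AB| ∈ {23}
|AD| ∈ {49}
|CD| ∈ {23/3}
|BD| ∈ [26, 72]
|AC| ∈ [124/3, 170/3]
|BC| ∈ [55/3, 239/3]

|CA| ∈ [124/3, 170/3]  (≈ [41.3333, 56.6667])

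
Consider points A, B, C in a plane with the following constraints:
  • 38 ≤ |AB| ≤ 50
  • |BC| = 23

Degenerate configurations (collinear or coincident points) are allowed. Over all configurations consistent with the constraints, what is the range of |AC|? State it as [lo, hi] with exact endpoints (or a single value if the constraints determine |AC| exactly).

|AB| ∈ [38, 50]
|BC| ∈ {23}
|AC| ∈ [15, 73]

|AC| ∈ [15, 73]  (≈ [15.0000, 73.0000])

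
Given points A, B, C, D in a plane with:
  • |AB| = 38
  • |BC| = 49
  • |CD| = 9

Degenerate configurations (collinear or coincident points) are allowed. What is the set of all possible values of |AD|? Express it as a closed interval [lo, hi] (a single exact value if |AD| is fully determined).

|AD| ∈ [2, 96]  (≈ [2.0000, 96.0000])

|AB| ∈ {38}
|BC| ∈ {49}
|CD| ∈ {9}
|AC| ∈ [11, 87]
|BD| ∈ [40, 58]
|AD| ∈ [2, 96]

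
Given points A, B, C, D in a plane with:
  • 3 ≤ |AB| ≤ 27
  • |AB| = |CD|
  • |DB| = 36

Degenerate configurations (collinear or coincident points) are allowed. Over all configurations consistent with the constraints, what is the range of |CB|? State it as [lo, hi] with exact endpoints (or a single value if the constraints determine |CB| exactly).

|AB| ∈ [3, 27]
|BD| ∈ {36}
|CD| ∈ [3, 27]
|AD| ∈ [9, 63]
|BC| ∈ [9, 63]
|AC| ∈ [0, 90]

|CB| ∈ [9, 63]  (≈ [9.0000, 63.0000])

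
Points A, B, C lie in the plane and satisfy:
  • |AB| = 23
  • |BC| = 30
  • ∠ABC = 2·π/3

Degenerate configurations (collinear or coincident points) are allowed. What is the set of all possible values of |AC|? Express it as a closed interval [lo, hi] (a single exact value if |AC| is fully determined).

|AB| ∈ {23}
|BC| ∈ {30}
|AC| ∈ {√(2119)}

|AC| = √(2119)  (≈ 46.0326)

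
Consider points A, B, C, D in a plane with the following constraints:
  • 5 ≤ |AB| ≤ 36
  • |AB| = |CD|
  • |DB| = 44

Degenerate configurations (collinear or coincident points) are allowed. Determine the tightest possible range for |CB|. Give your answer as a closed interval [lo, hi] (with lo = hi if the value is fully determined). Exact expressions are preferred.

|CB| ∈ [8, 80]  (≈ [8.0000, 80.0000])

|AB| ∈ [5, 36]
|BD| ∈ {44}
|CD| ∈ [5, 36]
|AD| ∈ [8, 80]
|BC| ∈ [8, 80]
|AC| ∈ [0, 116]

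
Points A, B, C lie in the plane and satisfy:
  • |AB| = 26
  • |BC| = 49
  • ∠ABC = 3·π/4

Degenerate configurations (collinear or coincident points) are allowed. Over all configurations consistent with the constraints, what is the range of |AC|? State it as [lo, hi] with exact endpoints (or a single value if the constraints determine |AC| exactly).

|AC| = √(1274·√(2) + 3077)  (≈ 69.8477)

|AB| ∈ {26}
|BC| ∈ {49}
|AC| ∈ {√(1274·√(2) + 3077)}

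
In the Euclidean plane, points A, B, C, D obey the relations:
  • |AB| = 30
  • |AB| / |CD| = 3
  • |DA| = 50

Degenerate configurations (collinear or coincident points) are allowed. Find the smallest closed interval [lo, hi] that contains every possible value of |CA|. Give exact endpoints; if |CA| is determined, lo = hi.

|AB| ∈ {30}
|AD| ∈ {50}
|CD| ∈ {10}
|BD| ∈ [20, 80]
|AC| ∈ [40, 60]
|BC| ∈ [10, 90]

|CA| ∈ [40, 60]  (≈ [40.0000, 60.0000])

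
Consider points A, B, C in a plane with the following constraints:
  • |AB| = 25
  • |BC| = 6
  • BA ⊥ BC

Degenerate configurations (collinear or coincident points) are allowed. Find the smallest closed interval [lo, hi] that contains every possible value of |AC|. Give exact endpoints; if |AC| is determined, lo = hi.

|AC| = √(661)  (≈ 25.7099)

|AB| ∈ {25}
|BC| ∈ {6}
|AC| ∈ {√(661)}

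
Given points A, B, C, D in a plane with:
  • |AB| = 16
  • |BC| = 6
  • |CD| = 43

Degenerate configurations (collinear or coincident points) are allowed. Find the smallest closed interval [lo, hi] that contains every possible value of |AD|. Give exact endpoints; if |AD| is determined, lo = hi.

|AD| ∈ [21, 65]  (≈ [21.0000, 65.0000])

|AB| ∈ {16}
|BC| ∈ {6}
|CD| ∈ {43}
|AC| ∈ [10, 22]
|BD| ∈ [37, 49]
|AD| ∈ [21, 65]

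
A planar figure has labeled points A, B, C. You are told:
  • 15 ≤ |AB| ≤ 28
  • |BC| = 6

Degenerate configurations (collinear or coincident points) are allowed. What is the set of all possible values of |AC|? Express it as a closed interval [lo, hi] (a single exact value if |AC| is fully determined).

|AC| ∈ [9, 34]  (≈ [9.0000, 34.0000])

|AB| ∈ [15, 28]
|BC| ∈ {6}
|AC| ∈ [9, 34]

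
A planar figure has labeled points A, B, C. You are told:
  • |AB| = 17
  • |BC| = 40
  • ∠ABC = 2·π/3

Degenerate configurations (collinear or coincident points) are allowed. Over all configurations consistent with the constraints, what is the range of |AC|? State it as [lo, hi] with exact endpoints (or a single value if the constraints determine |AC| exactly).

|AB| ∈ {17}
|BC| ∈ {40}
|AC| ∈ {√(2569)}

|AC| = √(2569)  (≈ 50.6853)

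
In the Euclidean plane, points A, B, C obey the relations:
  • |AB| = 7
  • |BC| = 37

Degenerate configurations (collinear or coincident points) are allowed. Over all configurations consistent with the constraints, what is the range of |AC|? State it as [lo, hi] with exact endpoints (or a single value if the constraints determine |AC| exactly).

|AB| ∈ {7}
|BC| ∈ {37}
|AC| ∈ [30, 44]

|AC| ∈ [30, 44]  (≈ [30.0000, 44.0000])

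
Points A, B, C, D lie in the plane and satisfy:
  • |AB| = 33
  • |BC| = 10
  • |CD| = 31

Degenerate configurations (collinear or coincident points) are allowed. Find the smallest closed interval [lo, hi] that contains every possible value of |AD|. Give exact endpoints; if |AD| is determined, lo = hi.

|AB| ∈ {33}
|BC| ∈ {10}
|CD| ∈ {31}
|AC| ∈ [23, 43]
|BD| ∈ [21, 41]
|AD| ∈ [0, 74]

|AD| ∈ [0, 74]  (≈ [0.0000, 74.0000])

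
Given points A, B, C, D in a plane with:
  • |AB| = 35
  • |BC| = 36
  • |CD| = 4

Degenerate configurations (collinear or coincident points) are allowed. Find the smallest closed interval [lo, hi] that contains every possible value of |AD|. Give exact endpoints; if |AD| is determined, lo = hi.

|AB| ∈ {35}
|BC| ∈ {36}
|CD| ∈ {4}
|AC| ∈ [1, 71]
|BD| ∈ [32, 40]
|AD| ∈ [0, 75]

|AD| ∈ [0, 75]  (≈ [0.0000, 75.0000])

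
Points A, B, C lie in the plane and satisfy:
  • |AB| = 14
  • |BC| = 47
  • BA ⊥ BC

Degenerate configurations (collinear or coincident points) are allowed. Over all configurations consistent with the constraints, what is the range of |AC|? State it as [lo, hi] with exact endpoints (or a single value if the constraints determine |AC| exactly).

|AC| = √(2405)  (≈ 49.0408)

|AB| ∈ {14}
|BC| ∈ {47}
|AC| ∈ {√(2405)}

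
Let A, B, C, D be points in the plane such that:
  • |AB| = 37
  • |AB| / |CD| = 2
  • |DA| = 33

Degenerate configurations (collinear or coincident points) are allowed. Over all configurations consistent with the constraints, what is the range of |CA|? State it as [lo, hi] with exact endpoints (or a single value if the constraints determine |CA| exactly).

|CA| ∈ [29/2, 103/2]  (≈ [14.5000, 51.5000])

|AB| ∈ {37}
|AD| ∈ {33}
|CD| ∈ {37/2}
|BD| ∈ [4, 70]
|AC| ∈ [29/2, 103/2]
|BC| ∈ [0, 177/2]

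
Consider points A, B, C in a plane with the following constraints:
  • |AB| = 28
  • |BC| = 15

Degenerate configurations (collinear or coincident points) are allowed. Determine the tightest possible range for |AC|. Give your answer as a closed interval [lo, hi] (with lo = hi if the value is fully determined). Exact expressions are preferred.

|AC| ∈ [13, 43]  (≈ [13.0000, 43.0000])

|AB| ∈ {28}
|BC| ∈ {15}
|AC| ∈ [13, 43]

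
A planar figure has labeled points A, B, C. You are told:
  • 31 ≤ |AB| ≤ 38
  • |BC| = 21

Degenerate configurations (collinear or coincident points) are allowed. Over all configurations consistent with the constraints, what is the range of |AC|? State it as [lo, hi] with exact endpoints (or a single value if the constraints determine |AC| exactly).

|AC| ∈ [10, 59]  (≈ [10.0000, 59.0000])

|AB| ∈ [31, 38]
|BC| ∈ {21}
|AC| ∈ [10, 59]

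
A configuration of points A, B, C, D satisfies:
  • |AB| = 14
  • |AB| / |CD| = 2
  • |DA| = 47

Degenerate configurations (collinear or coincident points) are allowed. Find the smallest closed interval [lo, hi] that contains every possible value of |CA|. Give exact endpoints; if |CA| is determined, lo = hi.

|AB| ∈ {14}
|AD| ∈ {47}
|CD| ∈ {7}
|BD| ∈ [33, 61]
|AC| ∈ [40, 54]
|BC| ∈ [26, 68]

|CA| ∈ [40, 54]  (≈ [40.0000, 54.0000])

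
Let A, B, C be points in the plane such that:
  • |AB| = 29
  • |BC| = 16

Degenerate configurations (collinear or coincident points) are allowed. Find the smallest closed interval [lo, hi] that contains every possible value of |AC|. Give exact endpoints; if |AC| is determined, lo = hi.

|AC| ∈ [13, 45]  (≈ [13.0000, 45.0000])

|AB| ∈ {29}
|BC| ∈ {16}
|AC| ∈ [13, 45]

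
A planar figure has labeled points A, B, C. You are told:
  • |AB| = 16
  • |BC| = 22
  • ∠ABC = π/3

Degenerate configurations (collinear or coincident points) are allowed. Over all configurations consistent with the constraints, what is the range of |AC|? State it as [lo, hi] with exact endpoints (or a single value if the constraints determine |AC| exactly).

|AC| = 2·√(97)  (≈ 19.6977)

|AB| ∈ {16}
|BC| ∈ {22}
|AC| ∈ {2·√(97)}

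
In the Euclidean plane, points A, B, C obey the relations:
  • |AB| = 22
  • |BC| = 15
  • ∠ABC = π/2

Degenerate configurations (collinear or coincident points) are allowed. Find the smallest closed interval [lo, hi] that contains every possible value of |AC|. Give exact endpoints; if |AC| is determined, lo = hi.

|AC| = √(709)  (≈ 26.6271)

|AB| ∈ {22}
|BC| ∈ {15}
|AC| ∈ {√(709)}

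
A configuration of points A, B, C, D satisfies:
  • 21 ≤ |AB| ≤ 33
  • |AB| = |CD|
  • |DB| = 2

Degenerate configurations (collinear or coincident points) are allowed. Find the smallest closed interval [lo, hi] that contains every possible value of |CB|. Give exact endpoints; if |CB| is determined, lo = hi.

|CB| ∈ [19, 35]  (≈ [19.0000, 35.0000])

|AB| ∈ [21, 33]
|BD| ∈ {2}
|CD| ∈ [21, 33]
|AD| ∈ [19, 35]
|BC| ∈ [19, 35]
|AC| ∈ [0, 68]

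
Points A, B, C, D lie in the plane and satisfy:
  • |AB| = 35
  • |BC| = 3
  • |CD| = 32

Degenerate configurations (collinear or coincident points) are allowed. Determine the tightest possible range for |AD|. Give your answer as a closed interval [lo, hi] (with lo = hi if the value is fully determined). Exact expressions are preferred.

|AD| ∈ [0, 70]  (≈ [0.0000, 70.0000])

|AB| ∈ {35}
|BC| ∈ {3}
|CD| ∈ {32}
|AC| ∈ [32, 38]
|BD| ∈ [29, 35]
|AD| ∈ [0, 70]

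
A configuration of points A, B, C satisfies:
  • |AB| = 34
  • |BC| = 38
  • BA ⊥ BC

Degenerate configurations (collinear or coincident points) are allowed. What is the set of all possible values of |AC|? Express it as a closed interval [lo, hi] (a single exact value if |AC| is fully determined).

|AC| = 10·√(26)  (≈ 50.9902)

|AB| ∈ {34}
|BC| ∈ {38}
|AC| ∈ {10·√(26)}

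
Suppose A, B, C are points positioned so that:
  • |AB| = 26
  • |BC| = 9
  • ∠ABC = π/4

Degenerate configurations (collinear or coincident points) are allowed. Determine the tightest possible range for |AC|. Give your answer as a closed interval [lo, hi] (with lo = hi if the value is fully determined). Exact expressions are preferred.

|AB| ∈ {26}
|BC| ∈ {9}
|AC| ∈ {√(757 - 234·√(2))}

|AC| = √(757 - 234·√(2))  (≈ 20.6416)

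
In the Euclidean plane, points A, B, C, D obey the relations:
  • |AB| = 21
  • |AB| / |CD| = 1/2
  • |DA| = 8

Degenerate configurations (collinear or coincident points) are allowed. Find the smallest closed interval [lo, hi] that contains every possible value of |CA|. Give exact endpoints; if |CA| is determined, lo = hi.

|AB| ∈ {21}
|AD| ∈ {8}
|CD| ∈ {42}
|BD| ∈ [13, 29]
|AC| ∈ [34, 50]
|BC| ∈ [13, 71]

|CA| ∈ [34, 50]  (≈ [34.0000, 50.0000])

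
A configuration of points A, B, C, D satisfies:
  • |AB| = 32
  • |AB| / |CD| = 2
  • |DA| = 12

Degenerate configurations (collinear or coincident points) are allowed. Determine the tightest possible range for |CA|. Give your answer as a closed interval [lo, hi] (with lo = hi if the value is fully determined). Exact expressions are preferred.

|AB| ∈ {32}
|AD| ∈ {12}
|CD| ∈ {16}
|BD| ∈ [20, 44]
|AC| ∈ [4, 28]
|BC| ∈ [4, 60]

|CA| ∈ [4, 28]  (≈ [4.0000, 28.0000])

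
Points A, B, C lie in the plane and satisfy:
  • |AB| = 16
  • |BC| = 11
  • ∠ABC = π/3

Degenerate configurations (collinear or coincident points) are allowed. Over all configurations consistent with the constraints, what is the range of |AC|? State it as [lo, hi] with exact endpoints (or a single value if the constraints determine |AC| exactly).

|AB| ∈ {16}
|BC| ∈ {11}
|AC| ∈ {√(201)}

|AC| = √(201)  (≈ 14.1774)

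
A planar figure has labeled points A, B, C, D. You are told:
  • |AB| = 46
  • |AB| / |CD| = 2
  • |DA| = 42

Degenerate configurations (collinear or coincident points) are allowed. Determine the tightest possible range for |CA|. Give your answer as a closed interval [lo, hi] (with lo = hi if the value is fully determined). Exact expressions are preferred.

|CA| ∈ [19, 65]  (≈ [19.0000, 65.0000])

|AB| ∈ {46}
|AD| ∈ {42}
|CD| ∈ {23}
|BD| ∈ [4, 88]
|AC| ∈ [19, 65]
|BC| ∈ [0, 111]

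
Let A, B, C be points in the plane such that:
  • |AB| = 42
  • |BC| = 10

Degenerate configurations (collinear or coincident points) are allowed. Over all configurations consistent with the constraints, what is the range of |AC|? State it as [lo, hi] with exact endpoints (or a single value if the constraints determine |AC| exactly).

|AB| ∈ {42}
|BC| ∈ {10}
|AC| ∈ [32, 52]

|AC| ∈ [32, 52]  (≈ [32.0000, 52.0000])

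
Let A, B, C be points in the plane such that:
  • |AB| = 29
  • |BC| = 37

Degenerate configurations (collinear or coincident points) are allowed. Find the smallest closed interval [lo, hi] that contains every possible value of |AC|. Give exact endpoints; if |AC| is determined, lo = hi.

|AC| ∈ [8, 66]  (≈ [8.0000, 66.0000])

|AB| ∈ {29}
|BC| ∈ {37}
|AC| ∈ [8, 66]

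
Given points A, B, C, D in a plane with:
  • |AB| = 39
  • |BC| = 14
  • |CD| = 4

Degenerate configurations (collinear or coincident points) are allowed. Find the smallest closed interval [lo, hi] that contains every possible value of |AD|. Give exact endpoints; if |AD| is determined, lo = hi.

|AB| ∈ {39}
|BC| ∈ {14}
|CD| ∈ {4}
|AC| ∈ [25, 53]
|BD| ∈ [10, 18]
|AD| ∈ [21, 57]

|AD| ∈ [21, 57]  (≈ [21.0000, 57.0000])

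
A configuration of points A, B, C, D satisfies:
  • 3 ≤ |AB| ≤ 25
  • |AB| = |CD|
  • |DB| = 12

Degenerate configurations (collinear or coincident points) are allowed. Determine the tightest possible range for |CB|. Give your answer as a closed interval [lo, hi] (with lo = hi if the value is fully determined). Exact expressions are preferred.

|CB| ∈ [0, 37]  (≈ [0.0000, 37.0000])

|AB| ∈ [3, 25]
|BD| ∈ {12}
|CD| ∈ [3, 25]
|AD| ∈ [0, 37]
|BC| ∈ [0, 37]
|AC| ∈ [0, 62]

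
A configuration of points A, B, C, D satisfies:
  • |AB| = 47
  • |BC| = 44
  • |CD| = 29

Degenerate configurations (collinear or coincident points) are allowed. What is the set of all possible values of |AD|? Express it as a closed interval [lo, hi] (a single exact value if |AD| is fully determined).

|AD| ∈ [0, 120]  (≈ [0.0000, 120.0000])

|AB| ∈ {47}
|BC| ∈ {44}
|CD| ∈ {29}
|AC| ∈ [3, 91]
|BD| ∈ [15, 73]
|AD| ∈ [0, 120]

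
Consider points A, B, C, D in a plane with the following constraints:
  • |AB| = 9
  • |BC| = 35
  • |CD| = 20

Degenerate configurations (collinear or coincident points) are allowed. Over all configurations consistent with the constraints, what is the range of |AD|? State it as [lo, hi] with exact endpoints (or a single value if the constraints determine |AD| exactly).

|AB| ∈ {9}
|BC| ∈ {35}
|CD| ∈ {20}
|AC| ∈ [26, 44]
|BD| ∈ [15, 55]
|AD| ∈ [6, 64]

|AD| ∈ [6, 64]  (≈ [6.0000, 64.0000])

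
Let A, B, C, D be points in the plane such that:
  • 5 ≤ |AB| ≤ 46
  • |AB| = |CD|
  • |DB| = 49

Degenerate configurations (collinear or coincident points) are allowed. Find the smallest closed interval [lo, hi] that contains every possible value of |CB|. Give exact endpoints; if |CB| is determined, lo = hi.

|CB| ∈ [3, 95]  (≈ [3.0000, 95.0000])

|AB| ∈ [5, 46]
|BD| ∈ {49}
|CD| ∈ [5, 46]
|AD| ∈ [3, 95]
|BC| ∈ [3, 95]
|AC| ∈ [0, 141]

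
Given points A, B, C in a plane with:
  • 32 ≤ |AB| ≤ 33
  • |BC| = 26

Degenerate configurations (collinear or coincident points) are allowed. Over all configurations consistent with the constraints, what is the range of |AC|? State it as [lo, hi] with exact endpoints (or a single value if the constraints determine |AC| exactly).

|AB| ∈ [32, 33]
|BC| ∈ {26}
|AC| ∈ [6, 59]

|AC| ∈ [6, 59]  (≈ [6.0000, 59.0000])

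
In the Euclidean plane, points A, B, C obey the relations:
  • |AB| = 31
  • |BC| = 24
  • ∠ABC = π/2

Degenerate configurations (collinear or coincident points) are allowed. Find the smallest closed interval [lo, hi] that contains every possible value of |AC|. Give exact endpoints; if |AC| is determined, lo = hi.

|AB| ∈ {31}
|BC| ∈ {24}
|AC| ∈ {√(1537)}

|AC| = √(1537)  (≈ 39.2046)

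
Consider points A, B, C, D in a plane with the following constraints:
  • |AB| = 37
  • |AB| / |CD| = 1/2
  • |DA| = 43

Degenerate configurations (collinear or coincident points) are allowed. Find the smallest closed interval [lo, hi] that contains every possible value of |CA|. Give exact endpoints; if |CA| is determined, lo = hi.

|AB| ∈ {37}
|AD| ∈ {43}
|CD| ∈ {74}
|BD| ∈ [6, 80]
|AC| ∈ [31, 117]
|BC| ∈ [0, 154]

|CA| ∈ [31, 117]  (≈ [31.0000, 117.0000])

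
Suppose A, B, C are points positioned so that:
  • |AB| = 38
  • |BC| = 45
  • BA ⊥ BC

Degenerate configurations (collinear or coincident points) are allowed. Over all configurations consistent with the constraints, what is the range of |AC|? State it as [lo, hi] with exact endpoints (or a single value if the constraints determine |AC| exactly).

|AB| ∈ {38}
|BC| ∈ {45}
|AC| ∈ {√(3469)}

|AC| = √(3469)  (≈ 58.8982)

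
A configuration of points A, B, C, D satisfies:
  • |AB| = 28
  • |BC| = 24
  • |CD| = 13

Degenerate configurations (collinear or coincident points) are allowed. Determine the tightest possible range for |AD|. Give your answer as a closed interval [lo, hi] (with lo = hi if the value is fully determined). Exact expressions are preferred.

|AB| ∈ {28}
|BC| ∈ {24}
|CD| ∈ {13}
|AC| ∈ [4, 52]
|BD| ∈ [11, 37]
|AD| ∈ [0, 65]

|AD| ∈ [0, 65]  (≈ [0.0000, 65.0000])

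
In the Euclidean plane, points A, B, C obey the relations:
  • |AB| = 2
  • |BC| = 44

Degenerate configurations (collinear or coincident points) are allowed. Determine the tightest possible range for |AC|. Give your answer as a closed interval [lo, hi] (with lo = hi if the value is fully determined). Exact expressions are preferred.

|AC| ∈ [42, 46]  (≈ [42.0000, 46.0000])

|AB| ∈ {2}
|BC| ∈ {44}
|AC| ∈ [42, 46]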